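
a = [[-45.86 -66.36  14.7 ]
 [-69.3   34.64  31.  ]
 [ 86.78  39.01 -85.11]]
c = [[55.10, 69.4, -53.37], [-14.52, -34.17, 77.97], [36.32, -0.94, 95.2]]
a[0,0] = -45.86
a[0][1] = -66.36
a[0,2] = 14.7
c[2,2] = 95.2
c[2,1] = -0.94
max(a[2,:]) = 86.78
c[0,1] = 69.4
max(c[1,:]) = 77.97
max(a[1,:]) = 34.64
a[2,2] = -85.11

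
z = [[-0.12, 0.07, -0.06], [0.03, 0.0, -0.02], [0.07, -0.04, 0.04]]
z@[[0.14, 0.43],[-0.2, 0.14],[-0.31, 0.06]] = [[-0.01, -0.05], [0.01, 0.01], [0.01, 0.03]]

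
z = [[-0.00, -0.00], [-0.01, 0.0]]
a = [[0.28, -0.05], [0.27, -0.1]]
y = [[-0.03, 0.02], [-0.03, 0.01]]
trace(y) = -0.02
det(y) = 0.00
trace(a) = 0.18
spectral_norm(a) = 0.40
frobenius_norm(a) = 0.40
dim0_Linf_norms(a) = [0.28, 0.1]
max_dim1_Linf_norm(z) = 0.01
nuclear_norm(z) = 0.01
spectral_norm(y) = 0.05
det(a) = -0.01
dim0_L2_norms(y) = [0.04, 0.02]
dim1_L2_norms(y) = [0.04, 0.03]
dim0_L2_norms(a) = [0.39, 0.11]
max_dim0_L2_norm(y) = 0.04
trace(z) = 0.00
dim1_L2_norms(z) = [0.0, 0.01]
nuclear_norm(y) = 0.05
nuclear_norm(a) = 0.44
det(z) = 0.00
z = y @ a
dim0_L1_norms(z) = [0.01, 0.0]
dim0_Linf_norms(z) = [0.01, 0.0]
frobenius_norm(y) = 0.05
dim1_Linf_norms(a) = [0.28, 0.27]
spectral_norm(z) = 0.01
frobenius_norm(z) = 0.01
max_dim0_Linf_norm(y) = 0.03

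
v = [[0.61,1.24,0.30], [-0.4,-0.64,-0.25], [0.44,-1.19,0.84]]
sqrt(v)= [[0.30-0.82j, (0.28-2.18j), 0.17-0.26j], [-0.19+0.43j, -0.07+1.14j, -0.17+0.14j], [0.67+0.75j, (-0.3+2.01j), (0.9+0.24j)]]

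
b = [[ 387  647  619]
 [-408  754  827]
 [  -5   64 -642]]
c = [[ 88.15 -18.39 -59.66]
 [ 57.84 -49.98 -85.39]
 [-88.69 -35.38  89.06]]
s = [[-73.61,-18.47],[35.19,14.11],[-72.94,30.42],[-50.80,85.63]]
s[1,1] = 14.11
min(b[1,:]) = -408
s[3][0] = -50.8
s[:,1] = [-18.47, 14.11, 30.42, 85.63]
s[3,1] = 85.63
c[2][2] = 89.06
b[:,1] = [647, 754, 64]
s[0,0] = -73.61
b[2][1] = 64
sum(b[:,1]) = 1465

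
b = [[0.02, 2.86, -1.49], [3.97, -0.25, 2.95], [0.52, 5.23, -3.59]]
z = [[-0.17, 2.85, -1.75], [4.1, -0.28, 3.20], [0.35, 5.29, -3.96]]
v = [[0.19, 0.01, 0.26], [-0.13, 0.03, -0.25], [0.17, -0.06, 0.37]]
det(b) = 13.73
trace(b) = -3.82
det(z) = 14.03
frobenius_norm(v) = 0.59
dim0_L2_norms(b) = [4.0, 5.97, 4.88]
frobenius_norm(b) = 8.69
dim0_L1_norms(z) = [4.62, 8.42, 8.91]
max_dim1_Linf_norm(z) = 5.29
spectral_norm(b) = 7.40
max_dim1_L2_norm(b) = 6.36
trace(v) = 0.59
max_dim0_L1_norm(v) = 0.88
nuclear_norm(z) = 12.78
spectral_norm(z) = 7.81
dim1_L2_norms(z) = [3.35, 5.21, 6.62]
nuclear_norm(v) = 0.66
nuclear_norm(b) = 12.34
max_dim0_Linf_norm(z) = 5.29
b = v + z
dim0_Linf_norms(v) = [0.19, 0.06, 0.37]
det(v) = 0.00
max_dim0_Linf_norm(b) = 5.23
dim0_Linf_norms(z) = [4.1, 5.29, 3.96]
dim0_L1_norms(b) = [4.51, 8.34, 8.03]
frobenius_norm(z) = 9.06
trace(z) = -4.41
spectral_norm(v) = 0.59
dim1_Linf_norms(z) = [2.85, 4.1, 5.29]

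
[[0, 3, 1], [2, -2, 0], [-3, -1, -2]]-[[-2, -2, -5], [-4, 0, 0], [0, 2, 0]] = [[2, 5, 6], [6, -2, 0], [-3, -3, -2]]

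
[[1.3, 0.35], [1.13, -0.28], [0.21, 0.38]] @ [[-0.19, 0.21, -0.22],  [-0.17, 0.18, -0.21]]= [[-0.31, 0.34, -0.36], [-0.17, 0.19, -0.19], [-0.1, 0.11, -0.13]]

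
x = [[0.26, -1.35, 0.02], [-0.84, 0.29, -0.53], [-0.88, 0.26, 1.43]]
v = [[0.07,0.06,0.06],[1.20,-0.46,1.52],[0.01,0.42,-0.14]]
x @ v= [[-1.6, 0.64, -2.04], [0.28, -0.41, 0.46], [0.26, 0.43, 0.14]]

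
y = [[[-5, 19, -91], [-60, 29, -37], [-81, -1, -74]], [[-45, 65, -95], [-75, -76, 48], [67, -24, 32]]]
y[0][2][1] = -1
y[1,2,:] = [67, -24, 32]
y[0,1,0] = -60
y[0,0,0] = -5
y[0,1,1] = 29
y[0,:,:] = [[-5, 19, -91], [-60, 29, -37], [-81, -1, -74]]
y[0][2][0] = -81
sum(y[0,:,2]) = -202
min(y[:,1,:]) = -76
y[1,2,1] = -24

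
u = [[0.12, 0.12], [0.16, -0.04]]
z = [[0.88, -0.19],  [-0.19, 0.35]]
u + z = [[1.0,-0.07], [-0.03,0.31]]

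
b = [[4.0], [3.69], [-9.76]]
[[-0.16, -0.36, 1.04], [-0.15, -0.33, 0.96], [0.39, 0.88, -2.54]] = b @ [[-0.04, -0.09, 0.26]]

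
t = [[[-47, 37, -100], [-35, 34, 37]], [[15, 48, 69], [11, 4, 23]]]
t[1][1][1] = 4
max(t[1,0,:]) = 69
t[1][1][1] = 4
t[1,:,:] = [[15, 48, 69], [11, 4, 23]]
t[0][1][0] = -35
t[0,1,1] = 34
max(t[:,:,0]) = 15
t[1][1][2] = 23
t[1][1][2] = 23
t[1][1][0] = 11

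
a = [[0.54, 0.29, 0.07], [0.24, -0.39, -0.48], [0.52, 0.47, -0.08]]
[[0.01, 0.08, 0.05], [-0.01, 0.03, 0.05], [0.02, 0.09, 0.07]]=a @ [[0.01, 0.11, 0.1], [0.03, 0.07, 0.02], [-0.00, -0.06, -0.07]]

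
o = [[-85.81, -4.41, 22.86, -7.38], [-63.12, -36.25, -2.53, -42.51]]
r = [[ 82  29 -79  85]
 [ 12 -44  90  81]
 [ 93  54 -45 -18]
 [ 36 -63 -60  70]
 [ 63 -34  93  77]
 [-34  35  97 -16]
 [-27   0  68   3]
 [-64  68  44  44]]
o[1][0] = -63.12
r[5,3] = -16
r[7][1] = 68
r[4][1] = -34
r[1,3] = 81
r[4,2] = 93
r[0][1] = 29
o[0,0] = -85.81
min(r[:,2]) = -79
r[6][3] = 3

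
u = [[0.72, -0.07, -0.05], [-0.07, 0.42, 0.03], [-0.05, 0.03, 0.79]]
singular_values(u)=[0.83, 0.7, 0.4]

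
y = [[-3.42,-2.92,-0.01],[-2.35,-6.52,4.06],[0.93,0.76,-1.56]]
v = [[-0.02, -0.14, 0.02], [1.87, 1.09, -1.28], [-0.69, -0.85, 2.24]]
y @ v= [[-5.39, -2.7, 3.65], [-14.95, -10.23, 17.39], [2.48, 2.02, -4.45]]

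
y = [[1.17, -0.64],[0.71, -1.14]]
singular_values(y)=[1.83, 0.48]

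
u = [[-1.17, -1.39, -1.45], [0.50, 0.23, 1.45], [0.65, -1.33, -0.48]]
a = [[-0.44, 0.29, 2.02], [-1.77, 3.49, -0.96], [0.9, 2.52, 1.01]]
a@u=[[1.97, -2.01, 0.09], [3.19, 4.54, 8.09], [0.86, -2.01, 1.86]]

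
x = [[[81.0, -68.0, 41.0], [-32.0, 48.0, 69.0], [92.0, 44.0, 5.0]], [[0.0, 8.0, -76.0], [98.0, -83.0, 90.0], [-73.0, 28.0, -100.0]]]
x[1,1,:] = [98.0, -83.0, 90.0]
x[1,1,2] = 90.0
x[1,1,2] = 90.0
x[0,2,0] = 92.0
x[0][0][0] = 81.0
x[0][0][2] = 41.0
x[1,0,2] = -76.0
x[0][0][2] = 41.0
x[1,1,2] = 90.0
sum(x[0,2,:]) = 141.0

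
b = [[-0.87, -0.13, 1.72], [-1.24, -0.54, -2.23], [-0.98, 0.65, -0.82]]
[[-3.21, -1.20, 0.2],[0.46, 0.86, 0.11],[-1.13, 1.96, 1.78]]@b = [[4.08, 1.2, -3.01],  [-1.57, -0.45, -1.22],  [-3.19, 0.25, -7.77]]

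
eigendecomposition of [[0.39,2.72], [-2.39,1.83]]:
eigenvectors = [[(0.73+0j), 0.73-0.00j],[(0.19+0.66j), 0.19-0.66j]]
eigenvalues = [(1.11+2.45j), (1.11-2.45j)]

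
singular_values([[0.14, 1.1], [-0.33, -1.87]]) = [2.2, 0.05]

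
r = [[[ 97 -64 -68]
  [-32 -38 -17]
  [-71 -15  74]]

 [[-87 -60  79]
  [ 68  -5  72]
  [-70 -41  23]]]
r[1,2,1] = -41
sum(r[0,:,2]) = -11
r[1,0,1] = -60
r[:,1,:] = [[-32, -38, -17], [68, -5, 72]]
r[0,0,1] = -64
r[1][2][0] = -70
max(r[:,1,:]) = 72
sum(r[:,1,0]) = 36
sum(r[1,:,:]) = -21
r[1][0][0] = -87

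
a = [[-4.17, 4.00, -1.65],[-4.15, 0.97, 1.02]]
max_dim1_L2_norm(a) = 6.01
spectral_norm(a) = 6.99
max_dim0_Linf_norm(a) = 4.17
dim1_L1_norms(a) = [9.82, 6.14]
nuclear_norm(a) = 9.52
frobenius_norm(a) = 7.44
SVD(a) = [[-0.84,  -0.55], [-0.55,  0.84]] @ diag([6.993820306888024, 2.530153654417194]) @ [[0.82, -0.55, 0.12], [-0.47, -0.55, 0.69]]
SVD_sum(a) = [[-4.82, 3.24, -0.69], [-3.16, 2.13, -0.45]] + [[0.65, 0.76, -0.96],[-0.99, -1.16, 1.47]]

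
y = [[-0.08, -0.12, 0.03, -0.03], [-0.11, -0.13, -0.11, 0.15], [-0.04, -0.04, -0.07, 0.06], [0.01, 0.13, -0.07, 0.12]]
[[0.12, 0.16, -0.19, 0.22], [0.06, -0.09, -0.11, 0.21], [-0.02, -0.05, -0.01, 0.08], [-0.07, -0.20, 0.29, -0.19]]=y @ [[-0.76, -1.30, -0.77, -1.08], [-0.3, -0.03, 1.95, -1.05], [1.32, 0.48, -0.30, -0.43], [0.56, -1.22, 0.19, -0.60]]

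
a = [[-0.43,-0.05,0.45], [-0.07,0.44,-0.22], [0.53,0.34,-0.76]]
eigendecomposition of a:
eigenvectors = [[0.56, 0.64, 0.15], [-0.09, 0.41, 0.92], [-0.82, 0.64, 0.35]]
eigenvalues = [-1.08, -0.01, 0.34]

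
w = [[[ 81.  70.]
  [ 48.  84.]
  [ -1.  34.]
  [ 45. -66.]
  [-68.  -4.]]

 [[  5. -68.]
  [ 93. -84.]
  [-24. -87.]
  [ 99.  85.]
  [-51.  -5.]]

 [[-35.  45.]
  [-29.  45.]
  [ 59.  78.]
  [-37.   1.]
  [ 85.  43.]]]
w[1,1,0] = 93.0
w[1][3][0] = 99.0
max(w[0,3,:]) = 45.0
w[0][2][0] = -1.0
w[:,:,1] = [[70.0, 84.0, 34.0, -66.0, -4.0], [-68.0, -84.0, -87.0, 85.0, -5.0], [45.0, 45.0, 78.0, 1.0, 43.0]]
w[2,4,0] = 85.0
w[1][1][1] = -84.0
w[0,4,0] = -68.0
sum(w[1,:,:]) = -37.0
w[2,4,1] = 43.0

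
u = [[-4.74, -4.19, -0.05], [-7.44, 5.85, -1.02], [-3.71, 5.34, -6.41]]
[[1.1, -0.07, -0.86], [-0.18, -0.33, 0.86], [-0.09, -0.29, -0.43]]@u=[[-1.50, -9.61, 5.53], [0.12, 3.42, -5.17], [4.18, -3.62, 3.06]]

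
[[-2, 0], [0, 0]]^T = [[-2, 0], [0, 0]]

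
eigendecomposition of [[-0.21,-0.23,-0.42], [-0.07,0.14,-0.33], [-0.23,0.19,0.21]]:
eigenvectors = [[-0.92+0.00j, (-0.12-0.41j), (-0.12+0.41j)],[-0.28+0.00j, -0.67+0.00j, -0.67-0.00j],[(-0.26+0j), (0.29+0.53j), (0.29-0.53j)]]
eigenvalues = [(-0.4+0j), (0.27+0.22j), (0.27-0.22j)]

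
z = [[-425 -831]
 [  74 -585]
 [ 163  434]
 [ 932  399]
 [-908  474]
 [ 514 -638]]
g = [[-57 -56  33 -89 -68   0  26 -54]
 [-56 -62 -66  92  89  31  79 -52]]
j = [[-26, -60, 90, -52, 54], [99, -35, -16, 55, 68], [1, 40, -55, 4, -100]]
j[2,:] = [1, 40, -55, 4, -100]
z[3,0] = 932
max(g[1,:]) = 92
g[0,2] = 33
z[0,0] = -425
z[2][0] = 163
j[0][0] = -26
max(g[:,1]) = -56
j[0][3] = -52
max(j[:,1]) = 40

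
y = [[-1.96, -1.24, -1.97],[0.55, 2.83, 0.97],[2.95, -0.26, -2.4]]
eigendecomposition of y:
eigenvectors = [[(-0.08-0.6j), (-0.08+0.6j), (0.19+0j)], [(0.11+0.12j), (0.11-0.12j), (-0.97+0j)], [(-0.78+0j), (-0.78-0j), 0.17+0.00j]]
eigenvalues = [(-2.04+2.32j), (-2.04-2.32j), (2.55+0j)]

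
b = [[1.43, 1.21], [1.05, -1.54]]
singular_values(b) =[1.96, 1.77]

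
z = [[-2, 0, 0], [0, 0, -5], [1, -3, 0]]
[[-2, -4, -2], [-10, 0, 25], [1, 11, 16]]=z@[[1, 2, 1], [0, -3, -5], [2, 0, -5]]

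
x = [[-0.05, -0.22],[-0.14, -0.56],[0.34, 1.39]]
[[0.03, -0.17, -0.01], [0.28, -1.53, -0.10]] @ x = [[0.02, 0.07],  [0.17, 0.66]]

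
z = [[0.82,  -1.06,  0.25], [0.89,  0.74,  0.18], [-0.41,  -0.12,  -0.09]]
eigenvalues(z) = [(0.73+1j), (0.73-1j), 0j]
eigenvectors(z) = [[0.73+0.00j, 0.73-0.00j, -0.24+0.00j], [0.04-0.64j, (0.04+0.64j), (0.05+0j)], [(-0.1+0.22j), (-0.1-0.22j), 0.97+0.00j]]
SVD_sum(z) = [[0.97, -0.89, 0.28], [0.13, -0.12, 0.04], [-0.17, 0.15, -0.05]] + [[-0.15, -0.17, -0.03], [0.76, 0.86, 0.14], [-0.24, -0.28, -0.05]] + [[-0.0, 0.0, 0.0], [-0.00, 0.0, 0.00], [-0.0, 0.00, 0.0]]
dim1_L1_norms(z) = [2.13, 1.81, 0.62]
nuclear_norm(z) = 2.62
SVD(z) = [[-0.98, 0.18, 0.12], [-0.13, -0.94, 0.32], [0.17, 0.30, 0.94]] @ diag([1.3774271209347766, 1.2344568798760494, 0.0032769253912485335]) @ [[-0.72, 0.66, -0.21],[-0.66, -0.75, -0.12],[-0.23, 0.05, 0.97]]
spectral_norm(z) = 1.38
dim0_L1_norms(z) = [2.12, 1.92, 0.52]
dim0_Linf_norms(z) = [0.89, 1.06, 0.25]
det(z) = 0.01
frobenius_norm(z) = 1.85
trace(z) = 1.47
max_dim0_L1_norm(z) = 2.12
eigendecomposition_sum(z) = [[(0.41+0.49j), -0.53+0.46j, 0.13+0.10j], [0.44-0.33j, (0.37+0.48j), (0.09-0.1j)], [(-0.21+0.05j), -0.06-0.22j, (-0.05+0.02j)]] + [[0.41-0.49j,-0.53-0.46j,(0.13-0.1j)], [0.44+0.33j,0.37-0.48j,(0.09+0.1j)], [-0.21-0.05j,-0.06+0.22j,(-0.05-0.02j)]] + [[-0.00-0.00j, (-0+0j), (-0-0j)], [0j, -0j, 0.00+0.00j], [0j, -0j, 0j]]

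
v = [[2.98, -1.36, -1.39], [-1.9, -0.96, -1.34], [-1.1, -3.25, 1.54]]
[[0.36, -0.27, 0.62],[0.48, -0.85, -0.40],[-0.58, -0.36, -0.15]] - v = [[-2.62,1.09,2.01], [2.38,0.11,0.94], [0.52,2.89,-1.69]]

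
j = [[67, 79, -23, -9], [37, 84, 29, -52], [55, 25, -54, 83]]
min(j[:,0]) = 37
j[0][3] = -9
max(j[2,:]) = 83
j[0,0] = 67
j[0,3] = -9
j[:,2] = [-23, 29, -54]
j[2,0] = 55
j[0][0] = 67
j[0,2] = -23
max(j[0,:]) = 79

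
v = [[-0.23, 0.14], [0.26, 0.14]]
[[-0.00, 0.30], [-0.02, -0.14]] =v@ [[-0.03, -0.9], [-0.06, 0.67]]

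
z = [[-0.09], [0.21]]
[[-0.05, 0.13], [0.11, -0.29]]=z@[[0.54,-1.40]]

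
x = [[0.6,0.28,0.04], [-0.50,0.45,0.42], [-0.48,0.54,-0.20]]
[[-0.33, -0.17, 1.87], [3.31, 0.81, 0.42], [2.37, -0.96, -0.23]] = x@[[-2.16,-0.08,2.10], [3.18,-0.84,1.96], [1.91,2.73,1.41]]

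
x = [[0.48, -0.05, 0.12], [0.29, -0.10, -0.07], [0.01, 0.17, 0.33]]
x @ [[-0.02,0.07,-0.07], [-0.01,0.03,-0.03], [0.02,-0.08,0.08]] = [[-0.01, 0.02, -0.02], [-0.01, 0.02, -0.02], [0.0, -0.02, 0.02]]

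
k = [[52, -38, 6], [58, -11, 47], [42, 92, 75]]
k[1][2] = 47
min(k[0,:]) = -38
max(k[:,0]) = 58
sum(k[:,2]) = 128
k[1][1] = -11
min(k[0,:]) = -38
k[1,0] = 58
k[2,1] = 92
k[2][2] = 75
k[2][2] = 75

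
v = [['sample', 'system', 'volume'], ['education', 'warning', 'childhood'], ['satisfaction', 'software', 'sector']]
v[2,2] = 'sector'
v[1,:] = ['education', 'warning', 'childhood']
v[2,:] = ['satisfaction', 'software', 'sector']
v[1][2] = 'childhood'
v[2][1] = 'software'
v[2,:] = ['satisfaction', 'software', 'sector']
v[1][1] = 'warning'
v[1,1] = 'warning'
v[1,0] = 'education'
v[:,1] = ['system', 'warning', 'software']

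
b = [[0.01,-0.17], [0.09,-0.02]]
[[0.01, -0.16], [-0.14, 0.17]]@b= [[-0.01, 0.0], [0.01, 0.02]]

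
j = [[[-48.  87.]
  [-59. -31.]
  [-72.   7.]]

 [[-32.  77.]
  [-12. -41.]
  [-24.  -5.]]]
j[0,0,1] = 87.0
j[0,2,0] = -72.0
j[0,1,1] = -31.0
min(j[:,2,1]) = -5.0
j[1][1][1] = -41.0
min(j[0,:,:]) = -72.0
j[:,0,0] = [-48.0, -32.0]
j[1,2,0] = -24.0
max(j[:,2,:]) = 7.0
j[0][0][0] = -48.0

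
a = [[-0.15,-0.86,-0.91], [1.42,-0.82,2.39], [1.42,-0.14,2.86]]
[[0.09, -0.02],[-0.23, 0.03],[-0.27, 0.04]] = a @ [[-0.24, 0.05], [-0.08, 0.02], [0.02, -0.01]]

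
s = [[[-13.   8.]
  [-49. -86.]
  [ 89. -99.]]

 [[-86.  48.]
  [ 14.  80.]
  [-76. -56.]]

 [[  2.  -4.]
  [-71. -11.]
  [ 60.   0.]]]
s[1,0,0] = -86.0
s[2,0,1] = -4.0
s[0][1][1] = -86.0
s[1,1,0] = 14.0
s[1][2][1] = -56.0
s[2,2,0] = 60.0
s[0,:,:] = [[-13.0, 8.0], [-49.0, -86.0], [89.0, -99.0]]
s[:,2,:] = [[89.0, -99.0], [-76.0, -56.0], [60.0, 0.0]]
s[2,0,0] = 2.0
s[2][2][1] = 0.0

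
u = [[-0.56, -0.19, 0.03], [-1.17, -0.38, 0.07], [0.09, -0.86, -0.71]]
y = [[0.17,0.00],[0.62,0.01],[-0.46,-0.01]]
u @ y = [[-0.23,-0.00], [-0.47,-0.0], [-0.19,-0.0]]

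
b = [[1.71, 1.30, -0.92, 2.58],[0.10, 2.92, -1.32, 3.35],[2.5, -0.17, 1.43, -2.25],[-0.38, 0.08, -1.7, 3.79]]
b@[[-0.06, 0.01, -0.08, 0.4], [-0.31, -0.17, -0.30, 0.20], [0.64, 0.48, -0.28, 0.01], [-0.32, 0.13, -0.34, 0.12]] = [[-1.92,-0.31,-1.15,1.24], [-2.83,-0.69,-1.65,1.01], [1.54,0.45,0.22,0.71], [-2.3,-0.34,-0.81,0.3]]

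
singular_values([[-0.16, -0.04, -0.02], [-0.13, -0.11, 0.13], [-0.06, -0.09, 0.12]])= [0.29, 0.13, 0.0]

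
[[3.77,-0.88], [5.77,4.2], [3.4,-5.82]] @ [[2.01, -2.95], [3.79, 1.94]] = [[4.24, -12.83],[27.52, -8.87],[-15.22, -21.32]]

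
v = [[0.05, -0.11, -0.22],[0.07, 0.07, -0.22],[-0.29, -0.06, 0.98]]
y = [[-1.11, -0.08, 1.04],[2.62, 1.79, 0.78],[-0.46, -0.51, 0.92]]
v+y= [[-1.06, -0.19, 0.82], [2.69, 1.86, 0.56], [-0.75, -0.57, 1.9]]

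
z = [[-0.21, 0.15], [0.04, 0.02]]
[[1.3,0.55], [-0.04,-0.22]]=z @ [[-3.09, -4.26],  [4.34, -2.29]]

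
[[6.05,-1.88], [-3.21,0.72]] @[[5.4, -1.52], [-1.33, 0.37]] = [[35.17, -9.89], [-18.29, 5.15]]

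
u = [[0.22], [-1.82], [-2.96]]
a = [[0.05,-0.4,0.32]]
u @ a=[[0.01, -0.09, 0.07], [-0.09, 0.73, -0.58], [-0.15, 1.18, -0.95]]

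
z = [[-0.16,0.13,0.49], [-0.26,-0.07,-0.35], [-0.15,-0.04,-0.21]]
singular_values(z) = [0.66, 0.33, 0.0]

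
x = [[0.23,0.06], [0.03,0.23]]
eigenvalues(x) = [0.27, 0.19]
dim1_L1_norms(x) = [0.29, 0.26]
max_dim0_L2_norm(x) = 0.24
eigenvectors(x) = [[0.82, -0.82], [0.58, 0.58]]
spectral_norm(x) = 0.28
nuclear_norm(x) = 0.46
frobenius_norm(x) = 0.33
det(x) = 0.05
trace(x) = 0.46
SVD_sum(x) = [[0.14,0.15],[0.13,0.14]] + [[0.09, -0.09], [-0.1, 0.09]]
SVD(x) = [[-0.73, -0.68],[-0.68, 0.73]] @ diag([0.2754886114323222, 0.1854886114323222]) @ [[-0.68,-0.73], [-0.73,0.68]]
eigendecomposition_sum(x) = [[0.14, 0.19],[0.10, 0.14]] + [[0.09, -0.13], [-0.07, 0.09]]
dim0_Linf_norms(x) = [0.23, 0.23]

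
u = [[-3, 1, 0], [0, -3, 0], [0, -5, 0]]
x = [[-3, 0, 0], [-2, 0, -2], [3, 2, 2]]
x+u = [[-6, 1, 0], [-2, -3, -2], [3, -3, 2]]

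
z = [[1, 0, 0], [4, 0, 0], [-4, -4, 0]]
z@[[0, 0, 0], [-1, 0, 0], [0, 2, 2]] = [[0, 0, 0], [0, 0, 0], [4, 0, 0]]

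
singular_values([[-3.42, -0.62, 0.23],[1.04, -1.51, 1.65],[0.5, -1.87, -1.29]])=[3.61, 2.48, 2.1]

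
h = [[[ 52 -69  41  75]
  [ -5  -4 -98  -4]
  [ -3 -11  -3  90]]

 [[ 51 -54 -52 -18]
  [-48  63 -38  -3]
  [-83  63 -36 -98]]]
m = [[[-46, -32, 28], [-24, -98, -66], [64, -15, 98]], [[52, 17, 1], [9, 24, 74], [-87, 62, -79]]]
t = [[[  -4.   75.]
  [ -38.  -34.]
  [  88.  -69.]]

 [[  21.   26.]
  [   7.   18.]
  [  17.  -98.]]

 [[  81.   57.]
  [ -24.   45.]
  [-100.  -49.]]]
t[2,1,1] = 45.0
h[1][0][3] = -18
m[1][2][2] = -79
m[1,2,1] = 62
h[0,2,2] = -3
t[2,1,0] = -24.0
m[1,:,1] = [17, 24, 62]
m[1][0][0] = 52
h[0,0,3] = 75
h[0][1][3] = -4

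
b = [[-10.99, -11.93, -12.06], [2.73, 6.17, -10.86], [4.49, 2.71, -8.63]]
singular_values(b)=[20.41, 15.85, 2.5]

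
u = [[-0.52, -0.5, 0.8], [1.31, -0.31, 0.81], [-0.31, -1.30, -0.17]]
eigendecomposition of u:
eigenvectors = [[(-0.61+0j), -0.21-0.36j, (-0.21+0.36j)], [0.50+0.00j, -0.66+0.00j, (-0.66-0j)], [(0.61+0j), 0.13-0.61j, (0.13+0.61j)]]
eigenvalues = [(-0.92+0j), (-0.04+1.48j), (-0.04-1.48j)]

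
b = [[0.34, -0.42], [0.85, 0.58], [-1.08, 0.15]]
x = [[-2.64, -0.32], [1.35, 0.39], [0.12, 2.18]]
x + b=[[-2.30, -0.74], [2.2, 0.97], [-0.96, 2.33]]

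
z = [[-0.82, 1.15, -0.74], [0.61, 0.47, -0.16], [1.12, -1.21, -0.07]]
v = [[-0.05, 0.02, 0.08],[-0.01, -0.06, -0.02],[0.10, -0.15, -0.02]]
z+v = [[-0.87, 1.17, -0.66], [0.6, 0.41, -0.18], [1.22, -1.36, -0.09]]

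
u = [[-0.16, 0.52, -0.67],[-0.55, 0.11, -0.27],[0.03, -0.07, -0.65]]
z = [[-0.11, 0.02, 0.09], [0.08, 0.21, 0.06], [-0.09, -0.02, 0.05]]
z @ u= [[0.01,-0.06,0.01], [-0.13,0.06,-0.15], [0.03,-0.05,0.03]]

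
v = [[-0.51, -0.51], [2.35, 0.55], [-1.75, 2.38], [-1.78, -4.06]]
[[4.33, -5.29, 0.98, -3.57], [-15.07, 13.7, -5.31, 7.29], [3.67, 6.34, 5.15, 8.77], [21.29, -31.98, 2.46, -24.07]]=v @ [[-5.78, 4.44, -2.36, 1.91], [-2.71, 5.93, 0.43, 5.09]]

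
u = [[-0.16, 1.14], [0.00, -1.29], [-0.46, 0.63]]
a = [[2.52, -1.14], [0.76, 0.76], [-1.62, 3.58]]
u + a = [[2.36,  0.0], [0.76,  -0.53], [-2.08,  4.21]]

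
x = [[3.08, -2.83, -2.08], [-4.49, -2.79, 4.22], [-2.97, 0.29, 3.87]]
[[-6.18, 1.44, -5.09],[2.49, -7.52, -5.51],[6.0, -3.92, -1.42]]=x @ [[0.21, 0.83, -0.95], [1.22, 0.71, 1.66], [1.62, -0.43, -1.22]]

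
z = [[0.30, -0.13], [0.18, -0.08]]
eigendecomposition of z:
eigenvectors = [[0.86, 0.39],[0.51, 0.92]]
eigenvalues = [0.22, -0.0]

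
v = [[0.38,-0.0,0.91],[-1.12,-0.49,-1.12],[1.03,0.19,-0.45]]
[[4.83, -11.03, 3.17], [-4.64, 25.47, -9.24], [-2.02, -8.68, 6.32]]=v @ [[0.91, -9.87, 6.03], [-3.87, -11.13, 2.85], [4.93, -8.00, 0.97]]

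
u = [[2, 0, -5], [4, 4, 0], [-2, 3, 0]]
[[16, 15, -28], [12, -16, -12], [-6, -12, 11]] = u @ [[3, 0, -4], [0, -4, 1], [-2, -3, 4]]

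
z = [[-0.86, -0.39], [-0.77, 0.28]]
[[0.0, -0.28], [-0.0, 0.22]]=z @ [[0.0, -0.01], [-0.01, 0.75]]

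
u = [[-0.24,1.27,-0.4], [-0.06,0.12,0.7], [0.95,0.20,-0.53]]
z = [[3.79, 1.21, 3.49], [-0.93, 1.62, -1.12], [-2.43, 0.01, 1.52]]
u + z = [[3.55, 2.48, 3.09], [-0.99, 1.74, -0.42], [-1.48, 0.21, 0.99]]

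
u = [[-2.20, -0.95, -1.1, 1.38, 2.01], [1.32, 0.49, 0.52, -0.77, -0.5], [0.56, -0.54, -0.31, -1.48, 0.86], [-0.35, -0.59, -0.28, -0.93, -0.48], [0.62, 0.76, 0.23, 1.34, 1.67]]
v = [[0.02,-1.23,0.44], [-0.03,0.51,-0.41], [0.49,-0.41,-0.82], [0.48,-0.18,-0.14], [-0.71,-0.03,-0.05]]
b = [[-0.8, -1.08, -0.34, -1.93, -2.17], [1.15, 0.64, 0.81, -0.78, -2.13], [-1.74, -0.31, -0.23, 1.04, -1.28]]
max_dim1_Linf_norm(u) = 2.2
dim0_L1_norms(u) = [5.05, 3.33, 2.44, 5.9, 5.52]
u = v @ b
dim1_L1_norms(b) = [6.32, 5.51, 4.6]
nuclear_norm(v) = 3.32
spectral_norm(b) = 3.72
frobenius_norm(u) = 5.18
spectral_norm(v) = 1.46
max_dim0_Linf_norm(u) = 2.2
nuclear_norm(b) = 8.09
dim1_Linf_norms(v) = [1.23, 0.51, 0.82, 0.48, 0.71]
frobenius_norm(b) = 4.88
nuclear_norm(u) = 8.55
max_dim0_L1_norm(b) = 5.58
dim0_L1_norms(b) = [3.69, 2.03, 1.38, 3.75, 5.58]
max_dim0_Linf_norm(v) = 1.23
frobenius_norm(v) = 2.00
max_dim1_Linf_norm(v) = 1.23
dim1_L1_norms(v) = [1.69, 0.95, 1.72, 0.8, 0.79]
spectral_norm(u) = 4.09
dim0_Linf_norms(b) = [1.74, 1.08, 0.81, 1.93, 2.17]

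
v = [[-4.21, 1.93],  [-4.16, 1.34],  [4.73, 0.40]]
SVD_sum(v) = [[-4.42, 0.96],[-4.25, 0.92],[4.43, -0.96]] + [[0.21, 0.97], [0.09, 0.42], [0.30, 1.36]]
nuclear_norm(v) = 9.51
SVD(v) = [[-0.58, -0.56], [-0.56, -0.24], [0.59, -0.79]] @ diag([7.74407415152755, 1.7642039382233679]) @ [[0.98, -0.21], [-0.21, -0.98]]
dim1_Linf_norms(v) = [4.21, 4.16, 4.73]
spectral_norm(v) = 7.74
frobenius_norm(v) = 7.94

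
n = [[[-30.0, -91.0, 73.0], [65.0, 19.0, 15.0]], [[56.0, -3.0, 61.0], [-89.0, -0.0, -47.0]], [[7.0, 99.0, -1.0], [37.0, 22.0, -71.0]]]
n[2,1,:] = [37.0, 22.0, -71.0]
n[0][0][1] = -91.0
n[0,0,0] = -30.0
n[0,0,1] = -91.0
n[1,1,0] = -89.0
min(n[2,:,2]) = -71.0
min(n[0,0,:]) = -91.0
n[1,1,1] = -0.0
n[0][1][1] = 19.0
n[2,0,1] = 99.0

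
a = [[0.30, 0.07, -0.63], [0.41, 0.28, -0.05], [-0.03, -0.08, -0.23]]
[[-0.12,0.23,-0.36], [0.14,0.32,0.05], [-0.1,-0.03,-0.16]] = a@ [[0.25, 0.19, 0.33], [0.19, 0.83, -0.19], [0.33, -0.19, 0.70]]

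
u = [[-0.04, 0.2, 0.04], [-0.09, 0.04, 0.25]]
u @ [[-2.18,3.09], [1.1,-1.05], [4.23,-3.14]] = [[0.48, -0.46],[1.3, -1.11]]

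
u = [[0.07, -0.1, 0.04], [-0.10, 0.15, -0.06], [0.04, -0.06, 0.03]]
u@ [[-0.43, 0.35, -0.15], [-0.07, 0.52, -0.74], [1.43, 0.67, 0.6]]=[[0.03, -0.00, 0.09],[-0.05, 0.0, -0.13],[0.03, 0.00, 0.06]]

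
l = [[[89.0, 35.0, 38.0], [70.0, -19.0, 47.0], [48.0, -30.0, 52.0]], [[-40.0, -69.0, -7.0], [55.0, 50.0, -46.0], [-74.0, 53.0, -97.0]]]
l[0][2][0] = 48.0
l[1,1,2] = -46.0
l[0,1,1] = -19.0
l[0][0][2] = 38.0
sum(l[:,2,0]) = -26.0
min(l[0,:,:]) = -30.0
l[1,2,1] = 53.0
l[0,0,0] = 89.0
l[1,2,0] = -74.0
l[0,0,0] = 89.0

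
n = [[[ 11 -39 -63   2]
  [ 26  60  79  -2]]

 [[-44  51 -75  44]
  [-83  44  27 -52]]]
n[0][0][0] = 11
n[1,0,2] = -75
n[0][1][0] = 26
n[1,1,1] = 44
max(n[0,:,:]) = 79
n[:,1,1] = [60, 44]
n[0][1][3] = -2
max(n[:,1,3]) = -2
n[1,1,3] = -52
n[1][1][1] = 44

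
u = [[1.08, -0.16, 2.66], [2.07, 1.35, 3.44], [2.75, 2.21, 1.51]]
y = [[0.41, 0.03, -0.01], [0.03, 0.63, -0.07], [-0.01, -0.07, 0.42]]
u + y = [[1.49, -0.13, 2.65], [2.10, 1.98, 3.37], [2.74, 2.14, 1.93]]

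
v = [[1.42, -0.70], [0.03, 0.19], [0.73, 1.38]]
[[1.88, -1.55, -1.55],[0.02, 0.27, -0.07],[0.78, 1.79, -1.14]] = v @ [[1.27, -0.36, -1.19],[-0.11, 1.49, -0.2]]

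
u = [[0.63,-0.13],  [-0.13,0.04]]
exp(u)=[[1.89,-0.18], [-0.18,1.05]]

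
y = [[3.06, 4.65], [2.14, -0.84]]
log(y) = [[1.43+0.74j, 0.39-1.97j], [0.18-0.91j, 1.10+2.40j]]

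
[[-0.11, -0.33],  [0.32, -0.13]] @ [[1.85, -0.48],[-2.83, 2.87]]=[[0.73,  -0.89], [0.96,  -0.53]]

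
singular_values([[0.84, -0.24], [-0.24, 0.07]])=[0.91, 0.0]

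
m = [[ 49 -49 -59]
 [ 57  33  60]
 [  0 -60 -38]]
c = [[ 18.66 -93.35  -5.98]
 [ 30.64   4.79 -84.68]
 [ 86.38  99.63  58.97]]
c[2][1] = 99.63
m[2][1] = -60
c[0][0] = 18.66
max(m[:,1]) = 33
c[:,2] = [-5.98, -84.68, 58.97]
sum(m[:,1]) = -76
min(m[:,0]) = 0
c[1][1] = 4.79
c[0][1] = -93.35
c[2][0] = 86.38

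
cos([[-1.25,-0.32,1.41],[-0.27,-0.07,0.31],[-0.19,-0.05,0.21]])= [[0.38, -0.16, 0.71], [-0.13, 0.97, 0.15], [-0.10, -0.02, 1.11]]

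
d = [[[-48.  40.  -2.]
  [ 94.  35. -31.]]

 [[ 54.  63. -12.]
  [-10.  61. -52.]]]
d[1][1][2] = -52.0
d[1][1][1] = 61.0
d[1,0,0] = 54.0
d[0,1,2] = -31.0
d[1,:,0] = [54.0, -10.0]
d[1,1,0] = -10.0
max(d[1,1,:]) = 61.0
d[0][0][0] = -48.0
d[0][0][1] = 40.0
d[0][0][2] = -2.0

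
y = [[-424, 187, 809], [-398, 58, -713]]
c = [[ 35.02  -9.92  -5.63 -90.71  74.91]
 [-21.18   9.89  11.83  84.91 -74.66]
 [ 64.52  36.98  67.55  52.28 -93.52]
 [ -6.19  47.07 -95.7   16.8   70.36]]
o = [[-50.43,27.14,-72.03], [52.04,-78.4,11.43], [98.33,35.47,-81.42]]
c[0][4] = 74.91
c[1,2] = 11.83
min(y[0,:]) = -424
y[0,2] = 809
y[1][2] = -713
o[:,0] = [-50.43, 52.04, 98.33]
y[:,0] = [-424, -398]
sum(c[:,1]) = 84.02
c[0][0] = 35.02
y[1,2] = -713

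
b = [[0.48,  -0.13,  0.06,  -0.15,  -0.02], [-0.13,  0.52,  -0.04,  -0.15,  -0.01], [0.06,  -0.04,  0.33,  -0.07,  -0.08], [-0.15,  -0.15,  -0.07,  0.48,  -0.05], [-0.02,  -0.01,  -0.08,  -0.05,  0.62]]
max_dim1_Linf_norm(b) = 0.62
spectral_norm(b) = 0.67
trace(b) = 2.43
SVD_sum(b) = [[0.02, -0.07, 0.02, 0.05, -0.08], [-0.07, 0.23, -0.07, -0.17, 0.25], [0.02, -0.07, 0.02, 0.05, -0.07], [0.05, -0.17, 0.05, 0.12, -0.18], [-0.08, 0.25, -0.07, -0.18, 0.28]] + [[0.31,-0.0,0.13,-0.29,-0.06],[-0.0,0.0,-0.0,0.00,0.00],[0.13,-0.00,0.06,-0.13,-0.03],[-0.29,0.00,-0.13,0.28,0.06],[-0.06,0.0,-0.03,0.06,0.01]] + [[0.05,-0.11,-0.01,0.02,0.13], [-0.11,0.24,0.03,-0.05,-0.27], [-0.01,0.03,0.00,-0.01,-0.04], [0.02,-0.05,-0.01,0.01,0.06], [0.13,-0.27,-0.04,0.06,0.31]] + [[0.05,0.02,-0.11,0.01,-0.02], [0.02,0.01,-0.03,0.0,-0.01], [-0.11,-0.03,0.23,-0.02,0.05], [0.01,0.00,-0.02,0.00,-0.00], [-0.02,-0.01,0.05,-0.0,0.01]] + [[0.04, 0.05, 0.03, 0.05, 0.01], [0.05, 0.05, 0.03, 0.06, 0.02], [0.03, 0.03, 0.02, 0.04, 0.01], [0.05, 0.06, 0.04, 0.07, 0.02], [0.01, 0.02, 0.01, 0.02, 0.01]]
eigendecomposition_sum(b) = [[0.04, 0.05, 0.03, 0.05, 0.01], [0.05, 0.05, 0.03, 0.06, 0.02], [0.03, 0.03, 0.02, 0.04, 0.01], [0.05, 0.06, 0.04, 0.07, 0.02], [0.01, 0.02, 0.01, 0.02, 0.01]] + [[0.05, 0.02, -0.11, 0.01, -0.02], [0.02, 0.01, -0.03, 0.0, -0.01], [-0.11, -0.03, 0.23, -0.02, 0.05], [0.01, 0.00, -0.02, 0.0, -0.0], [-0.02, -0.01, 0.05, -0.0, 0.01]] + [[0.05, -0.11, -0.01, 0.02, 0.13], [-0.11, 0.24, 0.03, -0.05, -0.27], [-0.01, 0.03, 0.00, -0.01, -0.04], [0.02, -0.05, -0.01, 0.01, 0.06], [0.13, -0.27, -0.04, 0.06, 0.31]] + [[0.31, -0.00, 0.13, -0.29, -0.06],  [-0.00, 0.00, -0.00, 0.00, 0.00],  [0.13, -0.00, 0.06, -0.13, -0.03],  [-0.29, 0.00, -0.13, 0.28, 0.06],  [-0.06, 0.00, -0.03, 0.06, 0.01]] + [[0.02,-0.07,0.02,0.05,-0.08],  [-0.07,0.23,-0.07,-0.17,0.25],  [0.02,-0.07,0.02,0.05,-0.07],  [0.05,-0.17,0.05,0.12,-0.18],  [-0.08,0.25,-0.07,-0.18,0.28]]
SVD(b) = [[-0.19, -0.68, -0.3, -0.42, 0.48], [0.59, 0.01, 0.62, -0.13, 0.51], [-0.17, -0.30, 0.08, 0.87, 0.33], [-0.42, 0.65, -0.13, -0.08, 0.61], [0.64, 0.14, -0.71, 0.17, 0.17]] @ diag([0.6701606848183288, 0.6560368223572769, 0.6203263435854346, 0.29705976226390063, 0.18641638697505855]) @ [[-0.19, 0.59, -0.17, -0.42, 0.64], [-0.68, 0.01, -0.3, 0.65, 0.14], [-0.3, 0.62, 0.08, -0.13, -0.71], [-0.42, -0.13, 0.87, -0.08, 0.17], [0.48, 0.51, 0.33, 0.61, 0.17]]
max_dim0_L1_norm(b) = 0.9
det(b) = 0.02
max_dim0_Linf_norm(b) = 0.62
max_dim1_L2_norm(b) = 0.63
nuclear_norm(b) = 2.43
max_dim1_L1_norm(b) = 0.9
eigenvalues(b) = [0.19, 0.3, 0.62, 0.66, 0.67]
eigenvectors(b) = [[0.48, 0.42, -0.30, -0.68, -0.19], [0.51, 0.13, 0.62, 0.01, 0.59], [0.33, -0.87, 0.08, -0.3, -0.17], [0.61, 0.08, -0.13, 0.65, -0.42], [0.17, -0.17, -0.71, 0.14, 0.64]]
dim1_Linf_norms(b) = [0.48, 0.52, 0.33, 0.48, 0.62]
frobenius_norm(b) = 1.18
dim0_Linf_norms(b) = [0.48, 0.52, 0.33, 0.48, 0.62]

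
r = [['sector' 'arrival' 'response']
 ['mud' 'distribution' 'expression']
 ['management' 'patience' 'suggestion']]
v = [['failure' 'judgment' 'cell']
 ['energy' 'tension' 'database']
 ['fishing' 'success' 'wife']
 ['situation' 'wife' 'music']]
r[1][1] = 'distribution'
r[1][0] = 'mud'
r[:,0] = ['sector', 'mud', 'management']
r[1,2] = 'expression'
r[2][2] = 'suggestion'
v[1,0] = 'energy'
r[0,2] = 'response'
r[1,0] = 'mud'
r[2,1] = 'patience'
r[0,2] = 'response'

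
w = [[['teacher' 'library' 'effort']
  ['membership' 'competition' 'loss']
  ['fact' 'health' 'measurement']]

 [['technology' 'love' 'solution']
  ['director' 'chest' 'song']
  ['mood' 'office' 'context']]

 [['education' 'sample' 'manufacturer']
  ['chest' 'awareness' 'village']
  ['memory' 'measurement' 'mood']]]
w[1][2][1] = 'office'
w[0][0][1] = 'library'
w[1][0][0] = 'technology'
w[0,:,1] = ['library', 'competition', 'health']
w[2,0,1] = 'sample'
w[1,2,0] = 'mood'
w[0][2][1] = 'health'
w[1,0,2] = 'solution'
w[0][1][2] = 'loss'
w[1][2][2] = 'context'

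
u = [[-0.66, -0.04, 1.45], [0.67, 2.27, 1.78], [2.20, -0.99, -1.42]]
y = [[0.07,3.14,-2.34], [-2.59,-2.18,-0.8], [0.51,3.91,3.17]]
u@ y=[[0.8, 3.68, 6.17], [-4.92, 4.12, 2.26], [1.99, 3.51, -8.86]]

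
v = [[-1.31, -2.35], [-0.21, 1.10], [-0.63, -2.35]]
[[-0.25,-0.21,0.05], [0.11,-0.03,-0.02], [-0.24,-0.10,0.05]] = v@ [[0.01,0.16,-0.00], [0.10,-0.0,-0.02]]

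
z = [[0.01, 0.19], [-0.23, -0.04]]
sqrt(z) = [[0.35, 0.31],[-0.37, 0.27]]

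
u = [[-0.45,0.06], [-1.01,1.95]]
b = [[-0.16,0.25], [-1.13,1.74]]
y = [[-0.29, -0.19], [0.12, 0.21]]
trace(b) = 1.58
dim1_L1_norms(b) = [0.41, 2.87]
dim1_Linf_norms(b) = [0.25, 1.74]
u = b + y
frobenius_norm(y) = 0.42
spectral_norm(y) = 0.41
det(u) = -0.82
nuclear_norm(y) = 0.50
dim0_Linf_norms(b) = [1.13, 1.74]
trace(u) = 1.50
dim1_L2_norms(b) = [0.3, 2.07]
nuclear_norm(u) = 2.58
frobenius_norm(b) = 2.10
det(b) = 0.00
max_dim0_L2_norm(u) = 1.95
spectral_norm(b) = 2.10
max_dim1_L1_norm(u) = 2.96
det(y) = -0.04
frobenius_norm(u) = 2.24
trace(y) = -0.08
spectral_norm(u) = 2.21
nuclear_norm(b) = 2.10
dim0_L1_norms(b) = [1.29, 1.99]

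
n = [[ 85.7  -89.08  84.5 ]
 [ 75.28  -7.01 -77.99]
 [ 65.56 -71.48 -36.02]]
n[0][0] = 85.7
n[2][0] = 65.56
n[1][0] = 75.28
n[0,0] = 85.7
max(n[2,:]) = 65.56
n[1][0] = 75.28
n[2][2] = -36.02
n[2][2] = -36.02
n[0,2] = 84.5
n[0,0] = 85.7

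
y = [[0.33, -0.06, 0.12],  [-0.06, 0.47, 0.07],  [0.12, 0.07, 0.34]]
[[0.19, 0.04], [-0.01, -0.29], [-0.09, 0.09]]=y @ [[0.8, -0.18], [0.17, -0.72], [-0.57, 0.49]]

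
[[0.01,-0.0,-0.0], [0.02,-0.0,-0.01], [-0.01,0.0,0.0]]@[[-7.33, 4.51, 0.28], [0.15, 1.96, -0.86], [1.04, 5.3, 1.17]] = [[-0.07, 0.05, 0.0], [-0.16, 0.04, -0.01], [0.07, -0.05, -0.0]]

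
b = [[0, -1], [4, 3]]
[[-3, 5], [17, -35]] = b @ [[2, -5], [3, -5]]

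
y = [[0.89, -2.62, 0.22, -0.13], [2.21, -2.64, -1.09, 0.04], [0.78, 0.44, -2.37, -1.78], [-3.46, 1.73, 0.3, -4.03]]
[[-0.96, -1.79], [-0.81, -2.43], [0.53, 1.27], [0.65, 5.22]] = y @ [[-0.33, -0.69], [0.21, 0.45], [-0.43, -0.28], [0.18, -0.53]]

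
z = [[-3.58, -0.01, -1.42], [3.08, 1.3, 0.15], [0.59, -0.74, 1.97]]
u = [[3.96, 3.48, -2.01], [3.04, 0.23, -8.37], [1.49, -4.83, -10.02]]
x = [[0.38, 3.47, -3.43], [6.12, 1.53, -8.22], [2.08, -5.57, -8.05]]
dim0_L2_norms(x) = [6.47, 6.74, 12.01]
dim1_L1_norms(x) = [7.28, 15.87, 15.7]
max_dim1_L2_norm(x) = 10.36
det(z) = -5.18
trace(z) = -0.31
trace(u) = -5.83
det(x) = 217.38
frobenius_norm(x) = 15.21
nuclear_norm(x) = 22.55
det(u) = -76.41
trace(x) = -6.14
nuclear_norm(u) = 21.18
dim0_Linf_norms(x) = [6.12, 5.57, 8.22]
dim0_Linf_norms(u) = [3.96, 4.83, 10.02]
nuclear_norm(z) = 7.77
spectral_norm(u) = 14.03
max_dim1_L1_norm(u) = 16.34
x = u + z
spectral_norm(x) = 13.45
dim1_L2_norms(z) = [3.85, 3.35, 2.19]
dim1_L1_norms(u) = [9.45, 11.64, 16.34]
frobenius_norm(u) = 15.40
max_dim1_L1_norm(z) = 5.01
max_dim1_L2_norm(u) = 11.22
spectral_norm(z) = 5.04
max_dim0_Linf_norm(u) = 10.02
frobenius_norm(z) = 5.55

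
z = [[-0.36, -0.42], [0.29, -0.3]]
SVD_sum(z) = [[-0.31, -0.46],[-0.05, -0.07]] + [[-0.05, 0.04], [0.34, -0.23]]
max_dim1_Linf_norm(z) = 0.42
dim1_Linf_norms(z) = [0.42, 0.3]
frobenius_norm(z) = 0.69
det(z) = 0.23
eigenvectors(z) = [[0.77+0.00j, (0.77-0j)],  [-0.05-0.64j, (-0.05+0.64j)]]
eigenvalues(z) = [(-0.33+0.35j), (-0.33-0.35j)]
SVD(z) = [[0.99, 0.16], [0.16, -0.99]] @ diag([0.5562797282914915, 0.41310151765872793]) @ [[-0.56, -0.83], [-0.83, 0.56]]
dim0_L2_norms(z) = [0.46, 0.52]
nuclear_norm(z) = 0.97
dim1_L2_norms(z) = [0.55, 0.42]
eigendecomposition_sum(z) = [[-0.18+0.16j, -0.21-0.20j],[(0.14+0.14j), -0.15+0.19j]] + [[-0.18-0.16j, -0.21+0.20j],[(0.14-0.14j), (-0.15-0.19j)]]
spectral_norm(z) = 0.56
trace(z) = -0.66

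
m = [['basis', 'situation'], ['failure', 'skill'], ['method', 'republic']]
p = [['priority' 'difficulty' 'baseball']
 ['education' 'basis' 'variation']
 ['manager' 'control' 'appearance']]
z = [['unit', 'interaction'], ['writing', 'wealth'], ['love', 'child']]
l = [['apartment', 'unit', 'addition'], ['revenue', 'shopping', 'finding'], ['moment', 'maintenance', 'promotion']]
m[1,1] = 'skill'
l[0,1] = 'unit'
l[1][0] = 'revenue'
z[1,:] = ['writing', 'wealth']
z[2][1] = 'child'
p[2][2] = 'appearance'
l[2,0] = 'moment'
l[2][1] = 'maintenance'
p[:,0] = ['priority', 'education', 'manager']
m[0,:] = ['basis', 'situation']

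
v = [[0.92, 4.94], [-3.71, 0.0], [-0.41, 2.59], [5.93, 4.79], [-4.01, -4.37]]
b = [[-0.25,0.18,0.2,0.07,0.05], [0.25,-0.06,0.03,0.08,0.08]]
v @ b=[[1.01, -0.13, 0.33, 0.46, 0.44], [0.93, -0.67, -0.74, -0.26, -0.19], [0.75, -0.23, -0.00, 0.18, 0.19], [-0.28, 0.78, 1.33, 0.80, 0.68], [-0.09, -0.46, -0.93, -0.63, -0.55]]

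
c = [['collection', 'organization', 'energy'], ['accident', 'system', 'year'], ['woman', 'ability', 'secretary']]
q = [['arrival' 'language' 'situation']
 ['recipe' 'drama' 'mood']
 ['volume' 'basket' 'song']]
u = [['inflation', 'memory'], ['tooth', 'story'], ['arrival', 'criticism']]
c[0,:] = ['collection', 'organization', 'energy']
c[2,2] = 'secretary'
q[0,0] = 'arrival'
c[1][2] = 'year'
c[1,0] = 'accident'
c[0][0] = 'collection'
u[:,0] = ['inflation', 'tooth', 'arrival']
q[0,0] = 'arrival'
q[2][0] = 'volume'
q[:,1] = ['language', 'drama', 'basket']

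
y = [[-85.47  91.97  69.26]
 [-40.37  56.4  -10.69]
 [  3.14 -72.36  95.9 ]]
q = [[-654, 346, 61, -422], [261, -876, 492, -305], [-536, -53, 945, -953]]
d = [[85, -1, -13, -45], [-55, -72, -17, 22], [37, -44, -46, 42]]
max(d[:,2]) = -13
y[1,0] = -40.37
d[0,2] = -13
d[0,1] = -1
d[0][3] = -45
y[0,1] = 91.97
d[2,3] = 42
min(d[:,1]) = -72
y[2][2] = 95.9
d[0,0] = 85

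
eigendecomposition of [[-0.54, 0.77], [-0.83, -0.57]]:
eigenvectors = [[-0.01-0.69j, (-0.01+0.69j)],[(0.72+0j), (0.72-0j)]]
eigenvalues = [(-0.55+0.8j), (-0.55-0.8j)]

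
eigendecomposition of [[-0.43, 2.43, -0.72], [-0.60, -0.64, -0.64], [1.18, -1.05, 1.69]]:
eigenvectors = [[(0.59+0j),(-0.82+0j),-0.82-0.00j], [(0.1+0j),0.07-0.19j,(0.07+0.19j)], [-0.80+0.00j,0.54+0.07j,(0.54-0.07j)]]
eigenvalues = [(0.94+0j), (-0.16+0.62j), (-0.16-0.62j)]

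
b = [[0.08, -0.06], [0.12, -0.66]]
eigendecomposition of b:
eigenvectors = [[0.99, 0.08], [0.16, 1.00]]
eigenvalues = [0.07, -0.65]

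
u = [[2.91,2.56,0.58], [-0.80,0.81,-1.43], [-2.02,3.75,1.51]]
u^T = [[2.91, -0.8, -2.02], [2.56, 0.81, 3.75], [0.58, -1.43, 1.51]]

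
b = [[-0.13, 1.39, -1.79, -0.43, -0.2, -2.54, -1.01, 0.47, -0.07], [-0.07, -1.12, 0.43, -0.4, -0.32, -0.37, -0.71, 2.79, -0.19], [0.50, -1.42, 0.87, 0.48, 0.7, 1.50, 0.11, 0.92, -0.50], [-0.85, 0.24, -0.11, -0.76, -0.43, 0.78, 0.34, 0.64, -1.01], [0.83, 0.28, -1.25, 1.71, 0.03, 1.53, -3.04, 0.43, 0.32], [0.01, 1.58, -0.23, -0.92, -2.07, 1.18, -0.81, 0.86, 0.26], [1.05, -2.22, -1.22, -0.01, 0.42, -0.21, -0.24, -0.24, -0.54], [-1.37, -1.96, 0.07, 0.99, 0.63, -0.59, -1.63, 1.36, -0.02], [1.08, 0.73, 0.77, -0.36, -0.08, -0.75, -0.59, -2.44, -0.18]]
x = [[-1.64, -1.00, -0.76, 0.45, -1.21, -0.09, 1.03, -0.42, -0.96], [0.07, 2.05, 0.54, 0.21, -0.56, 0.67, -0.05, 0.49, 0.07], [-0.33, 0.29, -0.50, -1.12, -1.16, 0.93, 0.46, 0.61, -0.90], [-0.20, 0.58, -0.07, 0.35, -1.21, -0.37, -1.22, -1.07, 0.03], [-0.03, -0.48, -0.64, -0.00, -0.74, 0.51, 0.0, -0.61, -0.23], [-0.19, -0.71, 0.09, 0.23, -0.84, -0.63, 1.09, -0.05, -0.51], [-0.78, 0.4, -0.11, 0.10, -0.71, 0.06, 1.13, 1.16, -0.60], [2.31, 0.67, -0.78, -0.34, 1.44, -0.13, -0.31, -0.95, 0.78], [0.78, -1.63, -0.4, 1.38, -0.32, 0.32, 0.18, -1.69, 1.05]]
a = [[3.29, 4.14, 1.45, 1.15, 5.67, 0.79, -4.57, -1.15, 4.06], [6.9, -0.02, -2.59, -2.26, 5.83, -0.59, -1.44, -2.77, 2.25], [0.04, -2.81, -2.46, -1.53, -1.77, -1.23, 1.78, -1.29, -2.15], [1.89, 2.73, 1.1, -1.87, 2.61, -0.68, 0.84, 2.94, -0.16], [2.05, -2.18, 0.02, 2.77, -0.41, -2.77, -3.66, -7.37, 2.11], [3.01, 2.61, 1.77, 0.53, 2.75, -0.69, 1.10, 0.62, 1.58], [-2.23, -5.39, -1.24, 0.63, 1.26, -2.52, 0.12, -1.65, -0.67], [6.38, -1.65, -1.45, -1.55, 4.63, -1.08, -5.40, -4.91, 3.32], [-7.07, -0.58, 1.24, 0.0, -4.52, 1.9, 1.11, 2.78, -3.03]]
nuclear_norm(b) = 24.31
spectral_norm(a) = 20.43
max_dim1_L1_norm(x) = 7.75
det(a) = 51.19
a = b @ x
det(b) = -3.02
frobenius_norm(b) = 9.55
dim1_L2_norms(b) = [3.62, 3.19, 2.66, 1.93, 4.14, 3.25, 2.85, 3.46, 3.05]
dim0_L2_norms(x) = [3.07, 3.1, 1.52, 1.93, 2.92, 1.5, 2.31, 2.72, 2.03]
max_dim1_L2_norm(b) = 4.14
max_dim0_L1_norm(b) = 10.94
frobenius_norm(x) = 7.26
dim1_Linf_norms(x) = [1.64, 2.05, 1.16, 1.22, 0.74, 1.09, 1.16, 2.31, 1.69]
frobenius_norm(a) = 26.04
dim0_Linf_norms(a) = [7.07, 5.39, 2.59, 2.77, 5.83, 2.77, 5.4, 7.37, 4.06]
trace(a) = -9.98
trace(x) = 0.12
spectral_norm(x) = 4.65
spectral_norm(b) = 5.31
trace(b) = 1.01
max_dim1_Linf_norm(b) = 3.04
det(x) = -6.56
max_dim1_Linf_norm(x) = 2.31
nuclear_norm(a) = 53.73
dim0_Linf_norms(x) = [2.31, 2.05, 0.78, 1.38, 1.44, 0.93, 1.22, 1.69, 1.05]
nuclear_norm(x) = 17.42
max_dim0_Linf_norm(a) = 7.37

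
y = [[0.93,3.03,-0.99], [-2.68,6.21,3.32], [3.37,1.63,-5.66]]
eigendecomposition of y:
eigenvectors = [[-0.26, 0.87, 0.48], [0.21, 0.13, 0.84], [-0.94, 0.48, 0.26]]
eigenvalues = [-5.09, 0.85, 5.72]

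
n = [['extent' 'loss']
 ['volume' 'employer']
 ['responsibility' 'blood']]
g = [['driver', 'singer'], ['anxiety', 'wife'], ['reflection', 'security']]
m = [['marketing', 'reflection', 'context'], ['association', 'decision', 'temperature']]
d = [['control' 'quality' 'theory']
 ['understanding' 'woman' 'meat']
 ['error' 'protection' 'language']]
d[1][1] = 'woman'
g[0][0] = 'driver'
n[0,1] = 'loss'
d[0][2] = 'theory'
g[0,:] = ['driver', 'singer']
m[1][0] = 'association'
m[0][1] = 'reflection'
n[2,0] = 'responsibility'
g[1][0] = 'anxiety'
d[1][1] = 'woman'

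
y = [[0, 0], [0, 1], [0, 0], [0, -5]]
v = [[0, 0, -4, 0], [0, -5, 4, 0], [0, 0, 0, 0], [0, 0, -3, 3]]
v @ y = [[0, 0], [0, -5], [0, 0], [0, -15]]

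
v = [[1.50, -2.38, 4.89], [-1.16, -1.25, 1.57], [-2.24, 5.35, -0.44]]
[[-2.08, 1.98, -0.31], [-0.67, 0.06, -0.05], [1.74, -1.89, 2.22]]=v @ [[-0.08, 0.40, -0.14], [0.27, -0.17, 0.37], [-0.27, 0.2, 0.16]]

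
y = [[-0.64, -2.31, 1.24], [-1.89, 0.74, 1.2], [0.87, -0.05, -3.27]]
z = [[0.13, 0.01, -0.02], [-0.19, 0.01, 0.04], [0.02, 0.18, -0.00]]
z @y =[[-0.12, -0.29, 0.24], [0.14, 0.44, -0.35], [-0.35, 0.09, 0.24]]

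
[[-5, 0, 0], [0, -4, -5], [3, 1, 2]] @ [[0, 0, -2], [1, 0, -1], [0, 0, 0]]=[[0, 0, 10], [-4, 0, 4], [1, 0, -7]]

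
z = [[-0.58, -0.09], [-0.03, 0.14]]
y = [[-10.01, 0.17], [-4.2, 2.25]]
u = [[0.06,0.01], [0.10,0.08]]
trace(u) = 0.14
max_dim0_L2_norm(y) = 10.86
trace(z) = -0.44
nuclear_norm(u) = 0.17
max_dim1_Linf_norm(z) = 0.58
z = y @ u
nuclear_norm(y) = 12.91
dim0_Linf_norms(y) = [10.01, 2.25]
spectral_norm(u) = 0.14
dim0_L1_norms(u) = [0.16, 0.09]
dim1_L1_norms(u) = [0.07, 0.18]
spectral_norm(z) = 0.59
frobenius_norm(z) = 0.60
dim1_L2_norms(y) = [10.01, 4.76]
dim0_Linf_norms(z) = [0.58, 0.14]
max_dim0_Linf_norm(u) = 0.1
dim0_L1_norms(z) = [0.61, 0.23]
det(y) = -21.81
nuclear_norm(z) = 0.73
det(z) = -0.08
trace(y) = -7.76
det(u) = 0.00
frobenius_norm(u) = 0.14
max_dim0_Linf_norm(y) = 10.01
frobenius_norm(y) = 11.09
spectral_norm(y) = 10.91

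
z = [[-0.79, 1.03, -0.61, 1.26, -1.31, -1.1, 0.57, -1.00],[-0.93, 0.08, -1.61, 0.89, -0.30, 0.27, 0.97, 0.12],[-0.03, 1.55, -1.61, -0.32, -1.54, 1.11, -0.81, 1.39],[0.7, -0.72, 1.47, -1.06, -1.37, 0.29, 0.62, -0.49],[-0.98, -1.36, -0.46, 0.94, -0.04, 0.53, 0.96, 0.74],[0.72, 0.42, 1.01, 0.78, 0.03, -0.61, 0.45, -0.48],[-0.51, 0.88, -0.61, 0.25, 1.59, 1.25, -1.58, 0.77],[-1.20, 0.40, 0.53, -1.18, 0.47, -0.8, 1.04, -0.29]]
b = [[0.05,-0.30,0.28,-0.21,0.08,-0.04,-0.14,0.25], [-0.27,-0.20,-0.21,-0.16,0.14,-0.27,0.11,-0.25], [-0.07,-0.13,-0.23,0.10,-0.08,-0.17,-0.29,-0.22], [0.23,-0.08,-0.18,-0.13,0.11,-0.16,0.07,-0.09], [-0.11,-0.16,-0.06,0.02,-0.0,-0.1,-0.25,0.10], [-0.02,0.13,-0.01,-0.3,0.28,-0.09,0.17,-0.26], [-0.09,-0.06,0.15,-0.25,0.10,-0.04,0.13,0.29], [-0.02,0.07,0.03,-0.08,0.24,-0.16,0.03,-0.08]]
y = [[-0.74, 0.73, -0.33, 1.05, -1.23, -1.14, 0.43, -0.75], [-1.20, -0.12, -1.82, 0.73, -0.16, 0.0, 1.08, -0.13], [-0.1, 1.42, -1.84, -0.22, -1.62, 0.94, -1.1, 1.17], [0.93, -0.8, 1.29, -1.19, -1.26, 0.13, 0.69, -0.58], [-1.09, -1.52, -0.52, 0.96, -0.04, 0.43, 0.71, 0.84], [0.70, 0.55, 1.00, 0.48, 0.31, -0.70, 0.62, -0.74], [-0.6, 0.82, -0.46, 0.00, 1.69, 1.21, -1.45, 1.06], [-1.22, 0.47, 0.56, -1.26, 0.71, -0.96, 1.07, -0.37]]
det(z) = 121.16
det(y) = 80.55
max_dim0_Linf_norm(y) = 1.84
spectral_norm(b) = 0.80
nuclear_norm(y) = 18.02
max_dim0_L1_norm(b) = 1.54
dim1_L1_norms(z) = [7.67, 5.17, 8.36, 6.72, 6.01, 4.5, 7.44, 5.91]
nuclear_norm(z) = 18.06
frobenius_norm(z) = 7.36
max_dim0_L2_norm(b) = 0.59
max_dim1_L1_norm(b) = 1.61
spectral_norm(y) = 4.48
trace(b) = -0.55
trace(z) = -5.90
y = b + z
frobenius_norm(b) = 1.34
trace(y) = -6.45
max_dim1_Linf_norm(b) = 0.3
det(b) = -0.00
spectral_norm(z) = 4.36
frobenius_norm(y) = 7.46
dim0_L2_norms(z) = [2.27, 2.64, 3.1, 2.56, 2.97, 2.34, 2.65, 2.15]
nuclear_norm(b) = 3.11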